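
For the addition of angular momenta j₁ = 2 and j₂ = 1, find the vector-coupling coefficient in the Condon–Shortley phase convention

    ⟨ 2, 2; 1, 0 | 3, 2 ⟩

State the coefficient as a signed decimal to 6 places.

√[7·0!4!2!/7! · 4!0!1!1!5!1!] = √(192)
  +(−1)^0/∏(0,0,0,1,4,1)! = 1/24  (running 1/24)
⟨..|..⟩ = √(192)·(1/24) = +0.577350

+0.577350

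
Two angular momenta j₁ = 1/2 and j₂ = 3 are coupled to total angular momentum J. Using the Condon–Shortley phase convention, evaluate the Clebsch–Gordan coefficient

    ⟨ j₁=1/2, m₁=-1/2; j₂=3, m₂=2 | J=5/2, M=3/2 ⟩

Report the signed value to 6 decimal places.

√[6·1!0!5!/7! · 0!1!5!1!4!1!] = √(2880/7)
  +(−1)^1/∏(1,0,0,4,0,1)! = -1/24  (running -1/24)
⟨..|..⟩ = √(2880/7)·(-1/24) = -0.845154

−√(5/7) ≈ -0.845154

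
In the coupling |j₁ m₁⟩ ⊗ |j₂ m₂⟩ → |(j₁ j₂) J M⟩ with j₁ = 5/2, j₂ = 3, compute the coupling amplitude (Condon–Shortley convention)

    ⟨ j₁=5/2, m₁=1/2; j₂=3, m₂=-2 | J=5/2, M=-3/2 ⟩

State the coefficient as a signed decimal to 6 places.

-0.267261  (= −√(1/14))

√[6·3!2!3!/9! · 3!2!1!5!1!4!] = √(288/7)
  +(−1)^0/∏(0,3,2,1,0,2)! = 1/24  (running 1/24)
  +(−1)^1/∏(1,2,1,0,1,3)! = -1/12  (running -1/24)
⟨..|..⟩ = √(288/7)·(-1/24) = -0.267261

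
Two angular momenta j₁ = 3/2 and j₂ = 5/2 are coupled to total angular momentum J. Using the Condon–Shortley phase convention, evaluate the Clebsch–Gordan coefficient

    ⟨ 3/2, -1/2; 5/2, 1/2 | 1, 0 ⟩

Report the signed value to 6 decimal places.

+√(3/10) = +0.547723

triangle: 3!*0!*2!/6! = 12/720
(j±m)!: 1!*2!*3!*2!*1!*1! = 24
prefactor² = (2J+1)*Δ*N² = 6/5
  k=2: +1/(2!*1!*0!*1!*0!*1!) = 1/2
Σ = 1/2  ⇒  CG² = 6/5*1/2² = 3/10
CG = +√(3/10) = +0.547723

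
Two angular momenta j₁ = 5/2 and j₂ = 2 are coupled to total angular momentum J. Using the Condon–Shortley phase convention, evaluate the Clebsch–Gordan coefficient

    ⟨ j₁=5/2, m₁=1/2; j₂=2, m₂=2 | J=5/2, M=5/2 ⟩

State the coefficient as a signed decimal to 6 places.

j₁+j₂−J=2  J+j₁−j₂=3  J−j₁+j₂=2  j₁+j₂+J+1=8
(j₁±m₁, j₂±m₂, J±M) = (3,2,4,0,5,0)
P² = 864/7
sum k=2..2:
  [2] +1/24 = 1/24
S = 1/24
C² = P²·S² = 3/14 ; C = +0.462910

+0.462910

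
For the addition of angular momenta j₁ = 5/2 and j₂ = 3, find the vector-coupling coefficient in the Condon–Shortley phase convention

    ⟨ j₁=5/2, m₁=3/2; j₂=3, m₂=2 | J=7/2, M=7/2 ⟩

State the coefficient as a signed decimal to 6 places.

-0.666667

√[8·2!3!4!/10! · 4!1!5!1!7!0!] = √(9216)
  +(−1)^1/∏(1,1,0,4,3,0)! = -1/144  (running -1/144)
⟨..|..⟩ = √(9216)·(-1/144) = -0.666667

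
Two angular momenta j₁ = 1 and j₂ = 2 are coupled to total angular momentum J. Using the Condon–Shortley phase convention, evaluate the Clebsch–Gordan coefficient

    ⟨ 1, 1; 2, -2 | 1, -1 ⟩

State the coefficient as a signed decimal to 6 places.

+0.774597

triangle: 2!·0!·2!/5! = 4/120
(j±m)!: 2!·0!·0!·4!·0!·2! = 96
prefactor² = (2J+1)·Δ·N² = 48/5
  k=0: +1/(0!·2!·0!·0!·0!·2!) = 1/4
Σ = 1/4  ⇒  CG² = 48/5·1/4² = 3/5
CG = +√(3/5) = +0.774597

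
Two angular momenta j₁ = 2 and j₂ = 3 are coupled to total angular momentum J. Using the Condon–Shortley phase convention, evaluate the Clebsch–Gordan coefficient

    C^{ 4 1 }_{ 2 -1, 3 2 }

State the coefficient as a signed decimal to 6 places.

-0.591608

j₁+j₂−J=1  J+j₁−j₂=3  J−j₁+j₂=5  j₁+j₂+J+1=10
(j₁±m₁, j₂±m₂, J±M) = (1,3,5,1,5,3)
P² = 6480/7
sum k=0..1:
  [0] +1/720 = 1/720
  [1] −1/48 = -1/48
S = -7/360
C² = P²·S² = 7/20 ; C = -0.591608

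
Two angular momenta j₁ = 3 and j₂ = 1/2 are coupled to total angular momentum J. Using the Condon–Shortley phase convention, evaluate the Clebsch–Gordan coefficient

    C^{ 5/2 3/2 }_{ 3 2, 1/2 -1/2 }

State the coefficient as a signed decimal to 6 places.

√[6·1!5!0!/7! · 5!1!0!1!4!1!] = √(2880/7)
  +(−1)^0/∏(0,1,1,0,4,0)! = 1/24  (running 1/24)
⟨..|..⟩ = √(2880/7)·(1/24) = +0.845154

+√(5/7) ≈ +0.845154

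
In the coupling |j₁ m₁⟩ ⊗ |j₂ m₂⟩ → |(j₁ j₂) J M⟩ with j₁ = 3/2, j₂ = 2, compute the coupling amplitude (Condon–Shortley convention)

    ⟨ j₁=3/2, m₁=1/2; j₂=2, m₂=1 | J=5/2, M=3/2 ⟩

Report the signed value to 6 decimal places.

−√(1/35) = -0.169031

triangle: 1!×2!×3!/7! = 12/5040
(j±m)!: 2!×1!×3!×1!×4!×1! = 288
prefactor² = (2J+1)×Δ×N² = 144/35
  k=0: +1/(0!×1!×1!×3!×1!×0!) = 1/6
  k=1: −1/(1!×0!×0!×2!×2!×1!) = -1/4
Σ = -1/12  ⇒  CG² = 144/35×(-1/12)² = 1/35
CG = −√(1/35) = -0.169031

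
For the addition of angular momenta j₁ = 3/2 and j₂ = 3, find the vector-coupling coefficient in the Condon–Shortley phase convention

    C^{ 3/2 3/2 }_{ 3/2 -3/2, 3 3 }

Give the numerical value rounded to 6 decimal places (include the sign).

triangle: 3!*0!*3!/7! = 36/5040
(j±m)!: 0!*3!*6!*0!*3!*0! = 25920
prefactor² = (2J+1)*Δ*N² = 5184/7
  k=3: −1/(3!*0!*0!*3!*0!*0!) = -1/36
Σ = -1/36  ⇒  CG² = 5184/7*(-1/36)² = 4/7
CG = −√(4/7) = -0.755929

−√(4/7) ≈ -0.755929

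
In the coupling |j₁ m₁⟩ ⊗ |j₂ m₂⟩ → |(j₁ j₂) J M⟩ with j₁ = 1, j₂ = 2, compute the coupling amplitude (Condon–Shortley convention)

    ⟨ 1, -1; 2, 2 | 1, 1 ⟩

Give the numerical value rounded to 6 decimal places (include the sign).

j₁+j₂−J=2  J+j₁−j₂=0  J−j₁+j₂=2  j₁+j₂+J+1=5
(j₁±m₁, j₂±m₂, J±M) = (0,2,4,0,2,0)
P² = 48/5
sum k=2..2:
  [2] +1/4 = 1/4
S = 1/4
C² = P²·S² = 3/5 ; C = +0.774597

+0.774597  (= +√(3/5))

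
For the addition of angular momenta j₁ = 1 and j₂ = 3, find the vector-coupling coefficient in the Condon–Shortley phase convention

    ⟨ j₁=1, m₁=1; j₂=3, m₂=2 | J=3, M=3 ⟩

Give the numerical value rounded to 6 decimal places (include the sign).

+0.500000  (= +√(1/4))

√[7·1!1!5!/8! · 2!0!5!1!6!0!] = √(3600)
  +(−1)^0/∏(0,1,0,5,1,0)! = 1/120  (running 1/120)
⟨..|..⟩ = √(3600)·(1/120) = +0.500000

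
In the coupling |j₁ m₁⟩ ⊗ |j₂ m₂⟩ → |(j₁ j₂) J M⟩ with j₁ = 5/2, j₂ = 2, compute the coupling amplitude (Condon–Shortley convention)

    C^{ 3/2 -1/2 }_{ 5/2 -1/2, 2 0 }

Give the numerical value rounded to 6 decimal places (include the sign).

+√(2/35) ≈ +0.239046

j₁+j₂−J=3  J+j₁−j₂=2  J−j₁+j₂=1  j₁+j₂+J+1=7
(j₁±m₁, j₂±m₂, J±M) = (2,3,2,2,1,2)
P² = 32/35
sum k=1..2:
  [1] −1/4 = -1/4
  [2] +1/2 = 1/2
S = 1/4
C² = P²·S² = 2/35 ; C = +0.239046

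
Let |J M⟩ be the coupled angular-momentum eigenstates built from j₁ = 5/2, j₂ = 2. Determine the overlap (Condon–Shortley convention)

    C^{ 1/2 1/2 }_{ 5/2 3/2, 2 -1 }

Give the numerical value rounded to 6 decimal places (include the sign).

√[2·4!1!0!/6! · 4!1!1!3!1!0!] = √(48/5)
  +(−1)^1/∏(1,3,0,0,1,0)! = -1/6  (running -1/6)
⟨..|..⟩ = √(48/5)·(-1/6) = -0.516398

-0.516398  (= −√(4/15))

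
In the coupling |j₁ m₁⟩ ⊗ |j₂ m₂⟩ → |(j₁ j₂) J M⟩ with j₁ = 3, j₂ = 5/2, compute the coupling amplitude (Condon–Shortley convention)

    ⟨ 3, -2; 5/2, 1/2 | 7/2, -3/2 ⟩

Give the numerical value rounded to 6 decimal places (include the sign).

+√(2/21) ≈ +0.308607

√[8·2!4!3!/10! · 1!5!3!2!2!5!] = √(1536/7)
  +(−1)^1/∏(1,1,4,2,0,1)! = -1/48  (running -1/48)
  +(−1)^2/∏(2,0,3,1,1,2)! = 1/24  (running 1/48)
⟨..|..⟩ = √(1536/7)·(1/48) = +0.308607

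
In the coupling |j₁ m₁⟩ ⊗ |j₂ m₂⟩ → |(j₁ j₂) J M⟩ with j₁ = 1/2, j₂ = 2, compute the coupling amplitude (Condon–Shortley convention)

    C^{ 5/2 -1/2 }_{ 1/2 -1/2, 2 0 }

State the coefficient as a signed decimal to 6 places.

j₁+j₂−J=0  J+j₁−j₂=1  J−j₁+j₂=4  j₁+j₂+J+1=6
(j₁±m₁, j₂±m₂, J±M) = (0,1,2,2,2,3)
P² = 48/5
sum k=0..0:
  [0] +1/4 = 1/4
S = 1/4
C² = P²·S² = 3/5 ; C = +0.774597

+√(3/5) = +0.774597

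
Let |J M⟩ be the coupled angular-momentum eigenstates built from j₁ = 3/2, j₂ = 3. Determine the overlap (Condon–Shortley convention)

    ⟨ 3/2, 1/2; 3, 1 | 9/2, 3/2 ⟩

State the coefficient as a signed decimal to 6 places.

√[10·0!3!6!/10! · 2!1!4!2!6!3!] = √(34560/7)
  +(−1)^0/∏(0,0,1,4,2,2)! = 1/96  (running 1/96)
⟨..|..⟩ = √(34560/7)·(1/96) = +0.731925

+0.731925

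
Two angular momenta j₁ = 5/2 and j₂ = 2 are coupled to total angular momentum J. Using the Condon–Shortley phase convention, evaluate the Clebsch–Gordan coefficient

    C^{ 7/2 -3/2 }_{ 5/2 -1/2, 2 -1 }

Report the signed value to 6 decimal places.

triangle: 1!×4!×3!/9! = 144/362880
(j±m)!: 2!×3!×1!×3!×2!×5! = 17280
prefactor² = (2J+1)×Δ×N² = 384/7
  k=0: +1/(0!×1!×3!×1!×1!×2!) = 1/12
  k=1: −1/(1!×0!×2!×0!×2!×3!) = -1/24
Σ = 1/24  ⇒  CG² = 384/7×1/24² = 2/21
CG = +√(2/21) = +0.308607

+0.308607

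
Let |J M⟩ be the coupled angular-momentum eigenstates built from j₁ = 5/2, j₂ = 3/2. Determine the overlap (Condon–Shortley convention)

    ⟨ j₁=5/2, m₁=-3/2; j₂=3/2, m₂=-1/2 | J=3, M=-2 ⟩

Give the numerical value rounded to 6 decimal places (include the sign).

-0.288675

√[7·1!4!2!/8! · 1!4!1!2!1!5!] = √(48)
  +(−1)^0/∏(0,1,4,1,0,1)! = 1/24  (running 1/24)
  +(−1)^1/∏(1,0,3,0,1,2)! = -1/12  (running -1/24)
⟨..|..⟩ = √(48)·(-1/24) = -0.288675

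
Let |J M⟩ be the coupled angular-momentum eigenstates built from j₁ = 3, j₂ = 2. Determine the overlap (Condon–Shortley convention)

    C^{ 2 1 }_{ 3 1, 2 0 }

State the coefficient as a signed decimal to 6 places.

√[5·3!3!1!/8! · 4!2!2!2!3!1!] = √(36/7)
  +(−1)^1/∏(1,2,1,1,2,0)! = -1/4  (running -1/4)
  +(−1)^2/∏(2,1,0,0,3,1)! = 1/12  (running -1/6)
⟨..|..⟩ = √(36/7)·(-1/6) = -0.377964

−√(1/7) = -0.377964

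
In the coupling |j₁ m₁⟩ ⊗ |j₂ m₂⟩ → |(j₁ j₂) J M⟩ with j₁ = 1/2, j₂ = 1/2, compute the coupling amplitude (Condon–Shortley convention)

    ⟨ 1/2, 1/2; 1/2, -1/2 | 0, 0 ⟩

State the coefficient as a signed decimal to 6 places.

+0.707107

triangle: 1!·0!·0!/2! = 1/2
(j±m)!: 1!·0!·0!·1!·0!·0! = 1
prefactor² = (2J+1)·Δ·N² = 1/2
  k=0: +1/(0!·1!·0!·0!·0!·0!) = 1
Σ = 1  ⇒  CG² = 1/2·1² = 1/2
CG = +√(1/2) = +0.707107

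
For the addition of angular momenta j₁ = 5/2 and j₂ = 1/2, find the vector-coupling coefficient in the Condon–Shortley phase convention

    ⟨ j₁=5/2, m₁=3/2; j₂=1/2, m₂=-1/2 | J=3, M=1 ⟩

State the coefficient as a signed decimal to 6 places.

+√(1/3) ≈ +0.577350

√[7·0!5!1!/7! · 4!1!0!1!4!2!] = √(192)
  +(−1)^0/∏(0,0,1,0,4,1)! = 1/24  (running 1/24)
⟨..|..⟩ = √(192)·(1/24) = +0.577350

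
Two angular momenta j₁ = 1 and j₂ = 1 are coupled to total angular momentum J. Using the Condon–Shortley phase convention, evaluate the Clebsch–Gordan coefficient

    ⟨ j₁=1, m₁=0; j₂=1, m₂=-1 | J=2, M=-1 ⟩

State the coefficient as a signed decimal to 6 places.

triangle: 0!·2!·2!/5! = 4/120
(j±m)!: 1!·1!·0!·2!·1!·3! = 12
prefactor² = (2J+1)·Δ·N² = 2
  k=0: +1/(0!·0!·1!·0!·1!·2!) = 1/2
Σ = 1/2  ⇒  CG² = 2·1/2² = 1/2
CG = +√(1/2) = +0.707107

+0.707107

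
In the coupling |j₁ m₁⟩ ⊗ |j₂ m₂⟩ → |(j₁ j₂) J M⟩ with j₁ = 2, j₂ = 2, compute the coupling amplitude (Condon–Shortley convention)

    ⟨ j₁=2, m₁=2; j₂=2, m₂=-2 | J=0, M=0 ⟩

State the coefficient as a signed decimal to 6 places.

+0.447214  (= +√(1/5))

√[1·4!0!0!/5! · 4!0!0!4!0!0!] = √(576/5)
  +(−1)^0/∏(0,4,0,0,0,0)! = 1/24  (running 1/24)
⟨..|..⟩ = √(576/5)·(1/24) = +0.447214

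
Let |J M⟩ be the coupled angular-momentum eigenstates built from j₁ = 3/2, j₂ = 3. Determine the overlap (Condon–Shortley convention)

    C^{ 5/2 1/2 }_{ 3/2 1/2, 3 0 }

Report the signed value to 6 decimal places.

√[6·2!1!4!/8! · 2!1!3!3!3!2!] = √(216/35)
  +(−1)^0/∏(0,2,1,3,0,1)! = 1/12  (running 1/12)
  +(−1)^1/∏(1,1,0,2,1,2)! = -1/4  (running -1/6)
⟨..|..⟩ = √(216/35)·(-1/6) = -0.414039

-0.414039  (= −√(6/35))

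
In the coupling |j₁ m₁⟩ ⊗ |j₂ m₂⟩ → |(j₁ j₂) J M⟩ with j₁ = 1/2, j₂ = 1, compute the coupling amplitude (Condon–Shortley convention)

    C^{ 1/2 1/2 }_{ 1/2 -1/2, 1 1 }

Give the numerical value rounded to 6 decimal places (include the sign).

-0.816497

triangle: 1!*0!*1!/3! = 1/6
(j±m)!: 0!*1!*2!*0!*1!*0! = 2
prefactor² = (2J+1)*Δ*N² = 2/3
  k=1: −1/(1!*0!*0!*1!*0!*0!) = -1
Σ = -1  ⇒  CG² = 2/3*(-1)² = 2/3
CG = −√(2/3) = -0.816497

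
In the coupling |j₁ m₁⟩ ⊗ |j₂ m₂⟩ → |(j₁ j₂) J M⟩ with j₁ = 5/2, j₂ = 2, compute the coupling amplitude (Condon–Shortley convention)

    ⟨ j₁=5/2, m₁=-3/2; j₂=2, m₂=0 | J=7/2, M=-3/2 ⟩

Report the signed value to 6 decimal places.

−√(2/7) ≈ -0.534522

√[8·1!4!3!/9! · 1!4!2!2!2!5!] = √(512/7)
  +(−1)^0/∏(0,1,4,2,0,1)! = 1/48  (running 1/48)
  +(−1)^1/∏(1,0,3,1,1,2)! = -1/12  (running -1/16)
⟨..|..⟩ = √(512/7)·(-1/16) = -0.534522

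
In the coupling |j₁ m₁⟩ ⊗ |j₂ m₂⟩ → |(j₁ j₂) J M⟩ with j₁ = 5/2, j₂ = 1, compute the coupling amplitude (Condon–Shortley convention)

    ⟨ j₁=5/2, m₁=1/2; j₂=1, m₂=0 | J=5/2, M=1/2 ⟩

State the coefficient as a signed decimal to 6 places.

+0.169031  (= +√(1/35))

triangle: 1!×4!×1!/7! = 24/5040
(j±m)!: 3!×2!×1!×1!×3!×2! = 144
prefactor² = (2J+1)×Δ×N² = 144/35
  k=0: +1/(0!×1!×2!×1!×2!×0!) = 1/4
  k=1: −1/(1!×0!×1!×0!×3!×1!) = -1/6
Σ = 1/12  ⇒  CG² = 144/35×1/12² = 1/35
CG = +√(1/35) = +0.169031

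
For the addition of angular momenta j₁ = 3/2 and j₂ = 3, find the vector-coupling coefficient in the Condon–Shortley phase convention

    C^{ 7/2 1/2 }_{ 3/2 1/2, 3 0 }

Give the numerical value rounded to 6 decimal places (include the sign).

+√(2/21) ≈ +0.308607

j₁+j₂−J=1  J+j₁−j₂=2  J−j₁+j₂=5  j₁+j₂+J+1=9
(j₁±m₁, j₂±m₂, J±M) = (2,1,3,3,4,3)
P² = 384/7
sum k=0..1:
  [0] +1/12 = 1/12
  [1] −1/24 = -1/24
S = 1/24
C² = P²·S² = 2/21 ; C = +0.308607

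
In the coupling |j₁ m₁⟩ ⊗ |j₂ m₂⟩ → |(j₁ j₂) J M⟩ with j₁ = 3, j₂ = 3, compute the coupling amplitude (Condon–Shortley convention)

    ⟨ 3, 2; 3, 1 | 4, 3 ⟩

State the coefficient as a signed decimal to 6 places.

−√(1/11) = -0.301511

√[9·2!4!4!/11! · 5!1!4!2!7!1!] = √(82944/11)
  +(−1)^0/∏(0,2,1,4,3,0)! = 1/288  (running 1/288)
  +(−1)^1/∏(1,1,0,3,4,1)! = -1/144  (running -1/288)
⟨..|..⟩ = √(82944/11)·(-1/288) = -0.301511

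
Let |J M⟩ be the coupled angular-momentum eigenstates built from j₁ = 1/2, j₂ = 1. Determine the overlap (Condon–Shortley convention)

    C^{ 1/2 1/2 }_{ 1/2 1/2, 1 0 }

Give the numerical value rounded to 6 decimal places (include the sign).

j₁+j₂−J=1  J+j₁−j₂=0  J−j₁+j₂=1  j₁+j₂+J+1=3
(j₁±m₁, j₂±m₂, J±M) = (1,0,1,1,1,0)
P² = 1/3
sum k=0..0:
  [0] +1/1 = 1
S = 1
C² = P²·S² = 1/3 ; C = +0.577350

+√(1/3) ≈ +0.577350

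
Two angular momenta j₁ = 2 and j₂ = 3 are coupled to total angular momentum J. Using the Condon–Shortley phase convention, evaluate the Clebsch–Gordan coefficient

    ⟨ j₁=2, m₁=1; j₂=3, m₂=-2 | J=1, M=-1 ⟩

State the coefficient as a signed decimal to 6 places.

triangle: 4!×0!×2!/7! = 48/5040
(j±m)!: 3!×1!×1!×5!×0!×2! = 1440
prefactor² = (2J+1)×Δ×N² = 288/7
  k=1: −1/(1!×3!×0!×0!×0!×2!) = -1/12
Σ = -1/12  ⇒  CG² = 288/7×(-1/12)² = 2/7
CG = −√(2/7) = -0.534522

−√(2/7) = -0.534522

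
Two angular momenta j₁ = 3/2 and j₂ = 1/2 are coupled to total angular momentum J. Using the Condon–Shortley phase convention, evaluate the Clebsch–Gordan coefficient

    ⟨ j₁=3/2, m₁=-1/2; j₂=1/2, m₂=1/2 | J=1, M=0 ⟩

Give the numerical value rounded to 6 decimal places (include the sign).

√[3·1!2!0!/4! · 1!2!1!0!1!1!] = √(1/2)
  +(−1)^1/∏(1,0,1,0,1,0)! = -1  (running -1)
⟨..|..⟩ = √(1/2)·(-1) = -0.707107

-0.707107  (= −√(1/2))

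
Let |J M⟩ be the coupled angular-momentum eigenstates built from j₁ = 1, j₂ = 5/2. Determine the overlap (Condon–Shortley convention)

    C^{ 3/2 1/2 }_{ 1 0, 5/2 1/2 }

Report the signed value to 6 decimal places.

triangle: 2!*0!*3!/6! = 12/720
(j±m)!: 1!*1!*3!*2!*2!*1! = 24
prefactor² = (2J+1)*Δ*N² = 8/5
  k=1: −1/(1!*1!*0!*2!*0!*1!) = -1/2
Σ = -1/2  ⇒  CG² = 8/5*(-1/2)² = 2/5
CG = −√(2/5) = -0.632456

−√(2/5) ≈ -0.632456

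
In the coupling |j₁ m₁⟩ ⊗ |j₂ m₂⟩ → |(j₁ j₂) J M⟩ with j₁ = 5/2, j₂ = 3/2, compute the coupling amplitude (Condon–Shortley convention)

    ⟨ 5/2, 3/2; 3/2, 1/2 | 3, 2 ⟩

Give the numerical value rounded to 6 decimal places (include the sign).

triangle: 1!·4!·2!/8! = 48/40320
(j±m)!: 4!·1!·2!·1!·5!·1! = 5760
prefactor² = (2J+1)·Δ·N² = 48
  k=0: +1/(0!·1!·1!·2!·3!·0!) = 1/12
  k=1: −1/(1!·0!·0!·1!·4!·1!) = -1/24
Σ = 1/24  ⇒  CG² = 48·1/24² = 1/12
CG = +√(1/12) = +0.288675

+0.288675  (= +√(1/12))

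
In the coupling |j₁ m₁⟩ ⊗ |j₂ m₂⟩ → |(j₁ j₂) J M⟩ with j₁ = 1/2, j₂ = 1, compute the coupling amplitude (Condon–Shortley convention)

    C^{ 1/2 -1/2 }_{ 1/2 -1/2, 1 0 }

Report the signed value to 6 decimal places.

−√(1/3) ≈ -0.577350

triangle: 1!×0!×1!/3! = 1/6
(j±m)!: 0!×1!×1!×1!×0!×1! = 1
prefactor² = (2J+1)×Δ×N² = 1/3
  k=1: −1/(1!×0!×0!×0!×0!×1!) = -1
Σ = -1  ⇒  CG² = 1/3×(-1)² = 1/3
CG = −√(1/3) = -0.577350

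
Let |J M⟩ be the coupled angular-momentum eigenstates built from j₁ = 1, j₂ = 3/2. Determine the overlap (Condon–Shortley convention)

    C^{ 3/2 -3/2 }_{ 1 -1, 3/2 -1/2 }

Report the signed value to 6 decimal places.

triangle: 1!*1!*2!/5! = 2/120
(j±m)!: 0!*2!*1!*2!*0!*3! = 24
prefactor² = (2J+1)*Δ*N² = 8/5
  k=1: −1/(1!*0!*1!*0!*0!*2!) = -1/2
Σ = -1/2  ⇒  CG² = 8/5*(-1/2)² = 2/5
CG = −√(2/5) = -0.632456

−√(2/5) = -0.632456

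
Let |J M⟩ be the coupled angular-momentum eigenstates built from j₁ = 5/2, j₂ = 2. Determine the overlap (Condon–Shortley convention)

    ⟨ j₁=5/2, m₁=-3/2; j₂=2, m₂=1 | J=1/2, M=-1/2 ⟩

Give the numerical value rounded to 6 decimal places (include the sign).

−√(4/15) = -0.516398

j₁+j₂−J=4  J+j₁−j₂=1  J−j₁+j₂=0  j₁+j₂+J+1=6
(j₁±m₁, j₂±m₂, J±M) = (1,4,3,1,0,1)
P² = 48/5
sum k=3..3:
  [3] −1/6 = -1/6
S = -1/6
C² = P²·S² = 4/15 ; C = -0.516398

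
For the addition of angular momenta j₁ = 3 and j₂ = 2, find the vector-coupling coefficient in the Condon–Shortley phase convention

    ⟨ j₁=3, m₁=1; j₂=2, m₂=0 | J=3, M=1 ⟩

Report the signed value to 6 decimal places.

-0.387298  (= −√(3/20))

triangle: 2!·4!·2!/9! = 96/362880
(j±m)!: 4!·2!·2!·2!·4!·2! = 9216
prefactor² = (2J+1)·Δ·N² = 256/15
  k=0: +1/(0!·2!·2!·2!·2!·0!) = 1/16
  k=1: −1/(1!·1!·1!·1!·3!·1!) = -1/6
  k=2: +1/(2!·0!·0!·0!·4!·2!) = 1/96
Σ = -3/32  ⇒  CG² = 256/15·(-3/32)² = 3/20
CG = −√(3/20) = -0.387298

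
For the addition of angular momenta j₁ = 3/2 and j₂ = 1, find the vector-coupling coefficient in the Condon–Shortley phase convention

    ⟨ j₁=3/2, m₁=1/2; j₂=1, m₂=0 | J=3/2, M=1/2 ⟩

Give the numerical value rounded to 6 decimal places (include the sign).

triangle: 1!×2!×1!/5! = 2/120
(j±m)!: 2!×1!×1!×1!×2!×1! = 4
prefactor² = (2J+1)×Δ×N² = 4/15
  k=0: +1/(0!×1!×1!×1!×1!×0!) = 1
  k=1: −1/(1!×0!×0!×0!×2!×1!) = -1/2
Σ = 1/2  ⇒  CG² = 4/15×1/2² = 1/15
CG = +√(1/15) = +0.258199

+√(1/15) = +0.258199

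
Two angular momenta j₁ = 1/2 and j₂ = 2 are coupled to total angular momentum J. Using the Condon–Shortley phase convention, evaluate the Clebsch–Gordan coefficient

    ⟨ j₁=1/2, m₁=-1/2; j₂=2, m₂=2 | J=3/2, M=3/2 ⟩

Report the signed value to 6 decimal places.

triangle: 1!·0!·3!/5! = 6/120
(j±m)!: 0!·1!·4!·0!·3!·0! = 144
prefactor² = (2J+1)·Δ·N² = 144/5
  k=1: −1/(1!·0!·0!·3!·0!·0!) = -1/6
Σ = -1/6  ⇒  CG² = 144/5·(-1/6)² = 4/5
CG = −√(4/5) = -0.894427

-0.894427  (= −√(4/5))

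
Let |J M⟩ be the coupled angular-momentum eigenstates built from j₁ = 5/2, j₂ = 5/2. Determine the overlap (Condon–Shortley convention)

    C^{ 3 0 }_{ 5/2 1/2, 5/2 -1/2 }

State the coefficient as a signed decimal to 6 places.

−√(4/45) ≈ -0.298142

√[7·2!3!3!/9! · 3!2!2!3!3!3!] = √(36/5)
  +(−1)^0/∏(0,2,2,2,1,1)! = 1/8  (running 1/8)
  +(−1)^1/∏(1,1,1,1,2,2)! = -1/4  (running -1/8)
  +(−1)^2/∏(2,0,0,0,3,3)! = 1/72  (running -1/9)
⟨..|..⟩ = √(36/5)·(-1/9) = -0.298142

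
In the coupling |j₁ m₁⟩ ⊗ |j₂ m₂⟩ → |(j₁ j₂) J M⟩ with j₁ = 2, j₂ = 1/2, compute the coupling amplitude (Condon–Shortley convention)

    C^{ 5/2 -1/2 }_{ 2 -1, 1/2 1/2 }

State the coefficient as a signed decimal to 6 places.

j₁+j₂−J=0  J+j₁−j₂=4  J−j₁+j₂=1  j₁+j₂+J+1=6
(j₁±m₁, j₂±m₂, J±M) = (1,3,1,0,2,3)
P² = 72/5
sum k=0..0:
  [0] +1/6 = 1/6
S = 1/6
C² = P²·S² = 2/5 ; C = +0.632456

+0.632456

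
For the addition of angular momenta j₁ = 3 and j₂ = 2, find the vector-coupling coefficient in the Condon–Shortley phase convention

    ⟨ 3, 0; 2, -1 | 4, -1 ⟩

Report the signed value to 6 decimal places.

+√(3/14) = +0.462910

triangle: 1!×5!×3!/10! = 720/3628800
(j±m)!: 3!×3!×1!×3!×3!×5! = 155520
prefactor² = (2J+1)×Δ×N² = 1944/7
  k=0: +1/(0!×1!×3!×1!×2!×2!) = 1/24
  k=1: −1/(1!×0!×2!×0!×3!×3!) = -1/72
Σ = 1/36  ⇒  CG² = 1944/7×1/36² = 3/14
CG = +√(3/14) = +0.462910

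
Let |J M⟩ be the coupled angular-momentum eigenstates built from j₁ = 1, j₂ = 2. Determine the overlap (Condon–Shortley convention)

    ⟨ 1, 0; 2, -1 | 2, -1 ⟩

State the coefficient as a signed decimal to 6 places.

+√(1/6) ≈ +0.408248

√[5·1!1!3!/6! · 1!1!1!3!1!3!] = √(3/2)
  +(−1)^0/∏(0,1,1,1,0,2)! = 1/2  (running 1/2)
  +(−1)^1/∏(1,0,0,0,1,3)! = -1/6  (running 1/3)
⟨..|..⟩ = √(3/2)·(1/3) = +0.408248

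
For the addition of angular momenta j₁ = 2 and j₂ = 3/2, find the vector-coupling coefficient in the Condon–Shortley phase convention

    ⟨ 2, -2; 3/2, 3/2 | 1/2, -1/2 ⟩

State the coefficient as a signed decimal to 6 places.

√[2·3!1!0!/5! · 0!4!3!0!0!1!] = √(72/5)
  +(−1)^3/∏(3,0,1,0,0,0)! = -1/6  (running -1/6)
⟨..|..⟩ = √(72/5)·(-1/6) = -0.632456

−√(2/5) = -0.632456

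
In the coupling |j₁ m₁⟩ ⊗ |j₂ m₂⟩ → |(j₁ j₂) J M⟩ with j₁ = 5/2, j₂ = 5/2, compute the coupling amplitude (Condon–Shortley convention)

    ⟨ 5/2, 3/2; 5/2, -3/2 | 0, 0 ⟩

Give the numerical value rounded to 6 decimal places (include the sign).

triangle: 5!*0!*0!/6! = 120/720
(j±m)!: 4!*1!*1!*4!*0!*0! = 576
prefactor² = (2J+1)*Δ*N² = 96
  k=1: −1/(1!*4!*0!*0!*0!*0!) = -1/24
Σ = -1/24  ⇒  CG² = 96*(-1/24)² = 1/6
CG = −√(1/6) = -0.408248

−√(1/6) = -0.408248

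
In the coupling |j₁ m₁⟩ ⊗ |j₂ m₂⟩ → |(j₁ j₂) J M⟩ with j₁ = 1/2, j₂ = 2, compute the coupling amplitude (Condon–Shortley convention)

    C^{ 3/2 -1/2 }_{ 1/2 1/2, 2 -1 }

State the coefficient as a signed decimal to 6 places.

√[4·1!0!3!/5! · 1!0!1!3!1!2!] = √(12/5)
  +(−1)^0/∏(0,1,0,1,0,2)! = 1/2  (running 1/2)
⟨..|..⟩ = √(12/5)·(1/2) = +0.774597

+√(3/5) = +0.774597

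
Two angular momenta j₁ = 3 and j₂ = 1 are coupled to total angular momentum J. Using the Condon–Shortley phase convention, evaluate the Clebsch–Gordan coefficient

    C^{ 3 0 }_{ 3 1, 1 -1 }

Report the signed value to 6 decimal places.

+0.707107

j₁+j₂−J=1  J+j₁−j₂=5  J−j₁+j₂=1  j₁+j₂+J+1=8
(j₁±m₁, j₂±m₂, J±M) = (4,2,0,2,3,3)
P² = 72
sum k=0..0:
  [0] +1/12 = 1/12
S = 1/12
C² = P²·S² = 1/2 ; C = +0.707107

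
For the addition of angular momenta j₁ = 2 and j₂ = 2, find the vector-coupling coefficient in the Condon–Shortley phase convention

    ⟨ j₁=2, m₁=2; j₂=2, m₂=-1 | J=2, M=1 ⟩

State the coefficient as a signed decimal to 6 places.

+0.654654

triangle: 2!*2!*2!/7! = 8/5040
(j±m)!: 4!*0!*1!*3!*3!*1! = 864
prefactor² = (2J+1)*Δ*N² = 48/7
  k=0: +1/(0!*2!*0!*1!*2!*1!) = 1/4
Σ = 1/4  ⇒  CG² = 48/7*1/4² = 3/7
CG = +√(3/7) = +0.654654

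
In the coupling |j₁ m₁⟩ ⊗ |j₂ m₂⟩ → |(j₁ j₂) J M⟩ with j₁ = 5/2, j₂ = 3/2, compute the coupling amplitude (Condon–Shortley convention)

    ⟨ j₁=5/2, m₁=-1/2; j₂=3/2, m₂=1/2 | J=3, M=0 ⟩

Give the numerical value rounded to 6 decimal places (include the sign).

-0.447214  (= −√(1/5))

√[7·1!4!2!/8! · 2!3!2!1!3!3!] = √(36/5)
  +(−1)^0/∏(0,1,3,2,1,0)! = 1/12  (running 1/12)
  +(−1)^1/∏(1,0,2,1,2,1)! = -1/4  (running -1/6)
⟨..|..⟩ = √(36/5)·(-1/6) = -0.447214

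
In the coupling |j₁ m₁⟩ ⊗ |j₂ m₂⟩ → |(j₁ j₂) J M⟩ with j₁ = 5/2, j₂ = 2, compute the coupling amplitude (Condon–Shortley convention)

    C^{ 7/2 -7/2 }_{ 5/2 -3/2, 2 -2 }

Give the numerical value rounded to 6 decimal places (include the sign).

√[8·1!4!3!/9! · 1!4!0!4!0!7!] = √(9216)
  +(−1)^0/∏(0,1,4,0,0,3)! = 1/144  (running 1/144)
⟨..|..⟩ = √(9216)·(1/144) = +0.666667

+√(4/9) = +0.666667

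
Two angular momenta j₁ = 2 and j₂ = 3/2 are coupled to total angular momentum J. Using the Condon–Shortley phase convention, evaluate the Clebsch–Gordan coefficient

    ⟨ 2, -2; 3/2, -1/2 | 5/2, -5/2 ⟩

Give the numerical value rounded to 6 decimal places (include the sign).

-0.755929  (= −√(4/7))

j₁+j₂−J=1  J+j₁−j₂=3  J−j₁+j₂=2  j₁+j₂+J+1=7
(j₁±m₁, j₂±m₂, J±M) = (0,4,1,2,0,5)
P² = 576/7
sum k=1..1:
  [1] −1/12 = -1/12
S = -1/12
C² = P²·S² = 4/7 ; C = -0.755929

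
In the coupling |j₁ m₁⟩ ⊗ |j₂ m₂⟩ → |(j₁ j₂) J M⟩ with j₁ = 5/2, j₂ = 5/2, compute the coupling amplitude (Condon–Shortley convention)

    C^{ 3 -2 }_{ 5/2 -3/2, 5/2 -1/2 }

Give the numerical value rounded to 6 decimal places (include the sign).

triangle: 2!·3!·3!/9! = 72/362880
(j±m)!: 1!·4!·2!·3!·1!·5! = 34560
prefactor² = (2J+1)·Δ·N² = 48
  k=1: −1/(1!·1!·3!·1!·0!·2!) = -1/12
  k=2: +1/(2!·0!·2!·0!·1!·3!) = 1/24
Σ = -1/24  ⇒  CG² = 48·(-1/24)² = 1/12
CG = −√(1/12) = -0.288675

-0.288675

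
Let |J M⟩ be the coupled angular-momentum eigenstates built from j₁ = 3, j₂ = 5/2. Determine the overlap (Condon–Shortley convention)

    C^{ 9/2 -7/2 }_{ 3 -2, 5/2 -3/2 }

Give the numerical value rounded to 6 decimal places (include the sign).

triangle: 1!·5!·4!/11! = 2880/39916800
(j±m)!: 1!·5!·1!·4!·1!·8! = 116121600
prefactor² = (2J+1)·Δ·N² = 921600/11
  k=0: +1/(0!·1!·5!·1!·0!·3!) = 1/720
  k=1: −1/(1!·0!·4!·0!·1!·4!) = -1/576
Σ = -1/2880  ⇒  CG² = 921600/11·(-1/2880)² = 1/99
CG = −√(1/99) = -0.100504

−√(1/99) ≈ -0.100504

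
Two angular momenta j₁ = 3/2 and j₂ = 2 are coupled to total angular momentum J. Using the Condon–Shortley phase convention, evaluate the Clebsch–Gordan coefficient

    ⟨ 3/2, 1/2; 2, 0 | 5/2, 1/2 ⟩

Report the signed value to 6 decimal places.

+0.292770  (= +√(3/35))

triangle: 1!·2!·3!/7! = 12/5040
(j±m)!: 2!·1!·2!·2!·3!·2! = 96
prefactor² = (2J+1)·Δ·N² = 48/35
  k=0: +1/(0!·1!·1!·2!·1!·1!) = 1/2
  k=1: −1/(1!·0!·0!·1!·2!·2!) = -1/4
Σ = 1/4  ⇒  CG² = 48/35·1/4² = 3/35
CG = +√(3/35) = +0.292770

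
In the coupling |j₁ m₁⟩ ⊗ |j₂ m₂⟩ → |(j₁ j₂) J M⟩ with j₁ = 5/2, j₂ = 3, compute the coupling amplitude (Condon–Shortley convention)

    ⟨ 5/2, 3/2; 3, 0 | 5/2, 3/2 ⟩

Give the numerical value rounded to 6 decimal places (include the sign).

triangle: 3!·2!·3!/9! = 72/362880
(j±m)!: 4!·1!·3!·3!·4!·1! = 20736
prefactor² = (2J+1)·Δ·N² = 864/35
  k=0: +1/(0!·3!·1!·3!·1!·0!) = 1/36
  k=1: −1/(1!·2!·0!·2!·2!·1!) = -1/8
Σ = -7/72  ⇒  CG² = 864/35·(-7/72)² = 7/30
CG = −√(7/30) = -0.483046

−√(7/30) = -0.483046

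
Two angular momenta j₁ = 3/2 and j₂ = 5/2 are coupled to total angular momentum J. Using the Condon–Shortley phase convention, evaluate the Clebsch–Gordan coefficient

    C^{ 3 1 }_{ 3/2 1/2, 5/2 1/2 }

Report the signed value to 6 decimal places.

triangle: 1!×2!×4!/8! = 48/40320
(j±m)!: 2!×1!×3!×2!×4!×2! = 1152
prefactor² = (2J+1)×Δ×N² = 48/5
  k=0: +1/(0!×1!×1!×3!×1!×1!) = 1/6
  k=1: −1/(1!×0!×0!×2!×2!×2!) = -1/8
Σ = 1/24  ⇒  CG² = 48/5×1/24² = 1/60
CG = +√(1/60) = +0.129099

+0.129099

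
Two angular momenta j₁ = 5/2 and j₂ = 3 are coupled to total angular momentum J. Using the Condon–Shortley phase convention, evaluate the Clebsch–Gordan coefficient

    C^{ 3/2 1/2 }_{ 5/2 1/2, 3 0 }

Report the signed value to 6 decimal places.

+0.338062  (= +√(4/35))

triangle: 4!×1!×2!/8! = 48/40320
(j±m)!: 3!×2!×3!×3!×2!×1! = 864
prefactor² = (2J+1)×Δ×N² = 144/35
  k=1: −1/(1!×3!×1!×2!×0!×0!) = -1/12
  k=2: +1/(2!×2!×0!×1!×1!×1!) = 1/4
Σ = 1/6  ⇒  CG² = 144/35×1/6² = 4/35
CG = +√(4/35) = +0.338062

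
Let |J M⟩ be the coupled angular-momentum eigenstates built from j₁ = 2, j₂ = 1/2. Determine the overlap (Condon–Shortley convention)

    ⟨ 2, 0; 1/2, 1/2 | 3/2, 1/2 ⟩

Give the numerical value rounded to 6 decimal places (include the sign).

√[4·1!3!0!/5! · 2!2!1!0!2!1!] = √(8/5)
  +(−1)^1/∏(1,0,1,0,2,0)! = -1/2  (running -1/2)
⟨..|..⟩ = √(8/5)·(-1/2) = -0.632456

−√(2/5) = -0.632456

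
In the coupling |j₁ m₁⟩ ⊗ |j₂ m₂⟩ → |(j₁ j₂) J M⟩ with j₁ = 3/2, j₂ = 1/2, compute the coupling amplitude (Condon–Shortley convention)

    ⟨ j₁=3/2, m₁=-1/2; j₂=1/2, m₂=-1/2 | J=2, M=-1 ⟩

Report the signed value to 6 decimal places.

j₁+j₂−J=0  J+j₁−j₂=3  J−j₁+j₂=1  j₁+j₂+J+1=5
(j₁±m₁, j₂±m₂, J±M) = (1,2,0,1,1,3)
P² = 3
sum k=0..0:
  [0] +1/2 = 1/2
S = 1/2
C² = P²·S² = 3/4 ; C = +0.866025

+√(3/4) ≈ +0.866025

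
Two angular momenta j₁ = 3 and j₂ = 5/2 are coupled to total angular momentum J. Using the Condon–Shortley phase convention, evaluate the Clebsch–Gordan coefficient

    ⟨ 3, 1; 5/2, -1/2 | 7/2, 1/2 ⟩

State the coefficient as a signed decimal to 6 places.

-0.125988

triangle: 2!*4!*3!/10! = 288/3628800
(j±m)!: 4!*2!*2!*3!*4!*3! = 82944
prefactor² = (2J+1)*Δ*N² = 9216/175
  k=0: +1/(0!*2!*2!*2!*2!*1!) = 1/16
  k=1: −1/(1!*1!*1!*1!*3!*2!) = -1/12
  k=2: +1/(2!*0!*0!*0!*4!*3!) = 1/288
Σ = -5/288  ⇒  CG² = 9216/175*(-5/288)² = 1/63
CG = −√(1/63) = -0.125988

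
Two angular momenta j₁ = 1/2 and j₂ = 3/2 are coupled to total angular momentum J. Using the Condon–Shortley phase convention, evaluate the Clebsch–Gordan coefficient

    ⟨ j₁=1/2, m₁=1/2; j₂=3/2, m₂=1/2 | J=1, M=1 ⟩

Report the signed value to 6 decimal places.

+√(1/4) ≈ +0.500000

j₁+j₂−J=1  J+j₁−j₂=0  J−j₁+j₂=2  j₁+j₂+J+1=4
(j₁±m₁, j₂±m₂, J±M) = (1,0,2,1,2,0)
P² = 1
sum k=0..0:
  [0] +1/2 = 1/2
S = 1/2
C² = P²·S² = 1/4 ; C = +0.500000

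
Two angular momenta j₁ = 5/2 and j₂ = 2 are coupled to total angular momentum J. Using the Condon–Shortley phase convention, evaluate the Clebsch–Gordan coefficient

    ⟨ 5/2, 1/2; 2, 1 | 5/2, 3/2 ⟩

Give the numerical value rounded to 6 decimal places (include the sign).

j₁+j₂−J=2  J+j₁−j₂=3  J−j₁+j₂=2  j₁+j₂+J+1=8
(j₁±m₁, j₂±m₂, J±M) = (3,2,3,1,4,1)
P² = 216/35
sum k=1..2:
  [1] −1/4 = -1/4
  [2] +1/12 = 1/12
S = -1/6
C² = P²·S² = 6/35 ; C = -0.414039

-0.414039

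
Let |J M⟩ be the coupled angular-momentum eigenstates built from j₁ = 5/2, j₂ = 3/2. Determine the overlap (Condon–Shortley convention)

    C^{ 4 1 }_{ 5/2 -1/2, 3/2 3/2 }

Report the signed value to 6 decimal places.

+0.422577  (= +√(5/28))

j₁+j₂−J=0  J+j₁−j₂=5  J−j₁+j₂=3  j₁+j₂+J+1=9
(j₁±m₁, j₂±m₂, J±M) = (2,3,3,0,5,3)
P² = 6480/7
sum k=0..0:
  [0] +1/72 = 1/72
S = 1/72
C² = P²·S² = 5/28 ; C = +0.422577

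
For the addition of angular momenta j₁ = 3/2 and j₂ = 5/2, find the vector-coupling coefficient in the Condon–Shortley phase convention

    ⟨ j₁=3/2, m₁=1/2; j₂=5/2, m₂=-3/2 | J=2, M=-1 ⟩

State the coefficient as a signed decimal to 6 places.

j₁+j₂−J=2  J+j₁−j₂=1  J−j₁+j₂=3  j₁+j₂+J+1=7
(j₁±m₁, j₂±m₂, J±M) = (2,1,1,4,1,3)
P² = 24/7
sum k=0..1:
  [0] +1/4 = 1/4
  [1] −1/6 = -1/6
S = 1/12
C² = P²·S² = 1/42 ; C = +0.154303

+0.154303  (= +√(1/42))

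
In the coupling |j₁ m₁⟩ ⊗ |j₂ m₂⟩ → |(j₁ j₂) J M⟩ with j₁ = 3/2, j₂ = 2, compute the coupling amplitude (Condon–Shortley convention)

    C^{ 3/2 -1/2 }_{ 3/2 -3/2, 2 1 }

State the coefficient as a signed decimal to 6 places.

j₁+j₂−J=2  J+j₁−j₂=1  J−j₁+j₂=2  j₁+j₂+J+1=6
(j₁±m₁, j₂±m₂, J±M) = (0,3,3,1,1,2)
P² = 8/5
sum k=2..2:
  [2] +1/2 = 1/2
S = 1/2
C² = P²·S² = 2/5 ; C = +0.632456

+0.632456  (= +√(2/5))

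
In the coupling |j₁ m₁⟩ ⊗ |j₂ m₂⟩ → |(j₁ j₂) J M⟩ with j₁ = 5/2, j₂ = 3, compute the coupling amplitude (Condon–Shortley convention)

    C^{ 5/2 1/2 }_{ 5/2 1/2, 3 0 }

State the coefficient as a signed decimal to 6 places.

√[6·3!2!3!/9! · 3!2!3!3!3!2!] = √(216/35)
  +(−1)^0/∏(0,3,2,3,0,0)! = 1/72  (running 1/72)
  +(−1)^1/∏(1,2,1,2,1,1)! = -1/4  (running -17/72)
  +(−1)^2/∏(2,1,0,1,2,2)! = 1/8  (running -1/9)
⟨..|..⟩ = √(216/35)·(-1/9) = -0.276026

-0.276026  (= −√(8/105))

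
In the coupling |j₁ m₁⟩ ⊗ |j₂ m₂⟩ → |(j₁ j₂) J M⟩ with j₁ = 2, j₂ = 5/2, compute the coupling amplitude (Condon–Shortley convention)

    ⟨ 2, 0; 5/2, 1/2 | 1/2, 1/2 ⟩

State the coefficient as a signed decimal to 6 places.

+√(1/5) ≈ +0.447214

triangle: 4!·0!·1!/6! = 24/720
(j±m)!: 2!·2!·3!·2!·1!·0! = 48
prefactor² = (2J+1)·Δ·N² = 16/5
  k=2: +1/(2!·2!·0!·1!·0!·0!) = 1/4
Σ = 1/4  ⇒  CG² = 16/5·1/4² = 1/5
CG = +√(1/5) = +0.447214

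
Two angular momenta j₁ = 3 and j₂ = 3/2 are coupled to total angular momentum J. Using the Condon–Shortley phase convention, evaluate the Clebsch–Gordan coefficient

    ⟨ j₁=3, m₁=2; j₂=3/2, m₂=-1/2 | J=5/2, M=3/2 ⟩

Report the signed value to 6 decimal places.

+0.267261  (= +√(1/14))

j₁+j₂−J=2  J+j₁−j₂=4  J−j₁+j₂=1  j₁+j₂+J+1=8
(j₁±m₁, j₂±m₂, J±M) = (5,1,1,2,4,1)
P² = 288/7
sum k=0..1:
  [0] +1/12 = 1/12
  [1] −1/24 = -1/24
S = 1/24
C² = P²·S² = 1/14 ; C = +0.267261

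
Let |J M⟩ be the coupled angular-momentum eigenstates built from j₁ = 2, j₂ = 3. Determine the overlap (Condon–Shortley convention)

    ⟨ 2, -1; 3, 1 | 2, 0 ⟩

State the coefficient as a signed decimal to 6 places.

+0.377964

j₁+j₂−J=3  J+j₁−j₂=1  J−j₁+j₂=3  j₁+j₂+J+1=8
(j₁±m₁, j₂±m₂, J±M) = (1,3,4,2,2,2)
P² = 36/7
sum k=2..3:
  [2] +1/4 = 1/4
  [3] −1/12 = -1/12
S = 1/6
C² = P²·S² = 1/7 ; C = +0.377964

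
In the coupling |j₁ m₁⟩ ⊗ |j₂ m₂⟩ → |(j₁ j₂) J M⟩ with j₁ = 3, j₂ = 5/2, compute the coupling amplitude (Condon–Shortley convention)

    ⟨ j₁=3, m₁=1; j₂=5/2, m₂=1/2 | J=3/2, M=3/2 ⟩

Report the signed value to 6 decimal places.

+√(9/35) ≈ +0.507093

√[4·4!2!1!/8! · 4!2!3!2!3!0!] = √(576/35)
  +(−1)^2/∏(2,2,0,1,2,0)! = 1/8  (running 1/8)
⟨..|..⟩ = √(576/35)·(1/8) = +0.507093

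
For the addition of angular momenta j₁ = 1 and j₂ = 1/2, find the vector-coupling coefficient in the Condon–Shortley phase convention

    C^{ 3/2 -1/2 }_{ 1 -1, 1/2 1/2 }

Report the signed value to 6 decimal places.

√[4·0!2!1!/4! · 0!2!1!0!1!2!] = √(4/3)
  +(−1)^0/∏(0,0,2,1,0,0)! = 1/2  (running 1/2)
⟨..|..⟩ = √(4/3)·(1/2) = +0.577350

+√(1/3) ≈ +0.577350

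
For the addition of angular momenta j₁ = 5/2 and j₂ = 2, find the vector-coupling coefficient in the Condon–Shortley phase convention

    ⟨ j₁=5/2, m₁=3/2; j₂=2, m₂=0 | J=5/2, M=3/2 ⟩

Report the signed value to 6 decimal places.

-0.119523  (= −√(1/70))

j₁+j₂−J=2  J+j₁−j₂=3  J−j₁+j₂=2  j₁+j₂+J+1=8
(j₁±m₁, j₂±m₂, J±M) = (4,1,2,2,4,1)
P² = 288/35
sum k=0..1:
  [0] +1/8 = 1/8
  [1] −1/6 = -1/6
S = -1/24
C² = P²·S² = 1/70 ; C = -0.119523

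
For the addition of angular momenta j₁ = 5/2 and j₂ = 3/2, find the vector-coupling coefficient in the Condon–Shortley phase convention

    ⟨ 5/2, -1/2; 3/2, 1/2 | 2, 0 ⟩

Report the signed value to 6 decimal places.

triangle: 2!*3!*1!/7! = 12/5040
(j±m)!: 2!*3!*2!*1!*2!*2! = 96
prefactor² = (2J+1)*Δ*N² = 8/7
  k=1: −1/(1!*1!*2!*1!*1!*0!) = -1/2
  k=2: +1/(2!*0!*1!*0!*2!*1!) = 1/4
Σ = -1/4  ⇒  CG² = 8/7*(-1/4)² = 1/14
CG = −√(1/14) = -0.267261

-0.267261  (= −√(1/14))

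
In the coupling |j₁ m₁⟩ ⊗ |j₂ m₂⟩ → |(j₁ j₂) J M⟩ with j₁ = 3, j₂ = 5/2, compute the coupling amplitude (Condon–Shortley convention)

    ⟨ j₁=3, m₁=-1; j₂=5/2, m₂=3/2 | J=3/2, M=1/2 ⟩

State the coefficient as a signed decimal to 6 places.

-0.483046

√[4·4!2!1!/8! · 2!4!4!1!2!1!] = √(384/35)
  +(−1)^3/∏(3,1,1,1,1,0)! = -1/6  (running -1/6)
  +(−1)^4/∏(4,0,0,0,2,1)! = 1/48  (running -7/48)
⟨..|..⟩ = √(384/35)·(-7/48) = -0.483046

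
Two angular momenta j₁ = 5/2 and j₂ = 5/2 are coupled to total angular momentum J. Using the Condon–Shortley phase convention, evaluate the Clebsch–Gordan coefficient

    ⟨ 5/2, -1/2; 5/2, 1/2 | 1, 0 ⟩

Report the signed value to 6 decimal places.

+√(1/70) = +0.119523

triangle: 4!×1!×1!/7! = 24/5040
(j±m)!: 2!×3!×3!×2!×1!×1! = 144
prefactor² = (2J+1)×Δ×N² = 72/35
  k=2: +1/(2!×2!×1!×1!×0!×0!) = 1/4
  k=3: −1/(3!×1!×0!×0!×1!×1!) = -1/6
Σ = 1/12  ⇒  CG² = 72/35×1/12² = 1/70
CG = +√(1/70) = +0.119523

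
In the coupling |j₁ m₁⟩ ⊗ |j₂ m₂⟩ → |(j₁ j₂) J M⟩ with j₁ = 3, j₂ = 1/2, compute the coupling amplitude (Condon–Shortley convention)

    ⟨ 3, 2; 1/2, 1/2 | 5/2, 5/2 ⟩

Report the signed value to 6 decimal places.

√[6·1!5!0!/7! · 5!1!1!0!5!0!] = √(14400/7)
  +(−1)^1/∏(1,0,0,0,5,0)! = -1/120  (running -1/120)
⟨..|..⟩ = √(14400/7)·(-1/120) = -0.377964

−√(1/7) = -0.377964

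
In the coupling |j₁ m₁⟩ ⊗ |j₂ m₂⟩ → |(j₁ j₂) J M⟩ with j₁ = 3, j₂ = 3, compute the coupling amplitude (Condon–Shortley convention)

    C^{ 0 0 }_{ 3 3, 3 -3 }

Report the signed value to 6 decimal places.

triangle: 6!*0!*0!/7! = 720/5040
(j±m)!: 6!*0!*0!*6!*0!*0! = 518400
prefactor² = (2J+1)*Δ*N² = 518400/7
  k=0: +1/(0!*6!*0!*0!*0!*0!) = 1/720
Σ = 1/720  ⇒  CG² = 518400/7*1/720² = 1/7
CG = +√(1/7) = +0.377964

+0.377964  (= +√(1/7))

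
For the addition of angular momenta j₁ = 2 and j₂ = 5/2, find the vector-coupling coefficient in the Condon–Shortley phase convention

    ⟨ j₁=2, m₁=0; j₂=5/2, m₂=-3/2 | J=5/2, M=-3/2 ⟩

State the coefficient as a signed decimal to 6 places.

-0.119523

triangle: 2!·2!·3!/8! = 24/40320
(j±m)!: 2!·2!·1!·4!·1!·4! = 2304
prefactor² = (2J+1)·Δ·N² = 288/35
  k=0: +1/(0!·2!·2!·1!·0!·2!) = 1/8
  k=1: −1/(1!·1!·1!·0!·1!·3!) = -1/6
Σ = -1/24  ⇒  CG² = 288/35·(-1/24)² = 1/70
CG = −√(1/70) = -0.119523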